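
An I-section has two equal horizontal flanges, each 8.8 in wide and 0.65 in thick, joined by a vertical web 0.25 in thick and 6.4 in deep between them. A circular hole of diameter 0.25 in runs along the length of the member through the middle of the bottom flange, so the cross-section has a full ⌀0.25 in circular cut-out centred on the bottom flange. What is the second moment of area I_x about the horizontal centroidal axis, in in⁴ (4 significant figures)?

Treat the section as a set of non-overlapping primitives; coordinates are from the bounding-box lower-left.
Bottom flange: 8.8 × 0.65, A = 5.72 in², y = 0.325 in, Ī = 0.201392 in⁴.
Web: 0.25 × 6.4, A = 1.6 in², y = 3.85 in, Ī = 5.46133 in⁴.
Top flange: 8.8 × 0.65, A = 5.72 in², y = 7.375 in, Ī = 0.201392 in⁴.
Hole (subtracted): ⌀0.25, A = 0.0490874 in², y = 0.325 in, Ī = 0.000191748 in⁴.
Centroid: ȳ = ΣA·y / ΣA = 3.86332 in.
Transfer each piece to the horizontal centroidal axis using Ī + A·d² with d = y − 3.86332:
  bottom flange: d = -3.53832 in → contributes +71.8141 in⁴
  web: d = -0.0133195 in → contributes +5.46162 in⁴
  top flange: d = 3.51168 in → contributes +70.7399 in⁴
  hole: d = -3.53832 in → contributes −0.614751 in⁴
Total I = 147.401 in⁴.

I_x ≈ 147.4 in⁴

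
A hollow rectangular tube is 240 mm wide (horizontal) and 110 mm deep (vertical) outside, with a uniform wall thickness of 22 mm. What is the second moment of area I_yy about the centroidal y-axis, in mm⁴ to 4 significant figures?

I_yy ≈ 8.531 × 10⁷ mm⁴

Treat the section as a set of non-overlapping primitives; coordinates are from the bounding-box lower-left.
Outer rectangle: 240 × 110, A = 26 400 mm², x = 120 mm, Ī = 126 720 000 mm⁴.
Inner void (subtracted): 196 × 66, A = 12 936 mm², x = 120 mm, Ī = 41 412 448 mm⁴.
By symmetry the centroid is at mid-width, x̄ = 120 mm.
All pieces are centred on the centroidal y-axis, so I = ΣĪ (holes subtracted) = 85 307 552 mm⁴.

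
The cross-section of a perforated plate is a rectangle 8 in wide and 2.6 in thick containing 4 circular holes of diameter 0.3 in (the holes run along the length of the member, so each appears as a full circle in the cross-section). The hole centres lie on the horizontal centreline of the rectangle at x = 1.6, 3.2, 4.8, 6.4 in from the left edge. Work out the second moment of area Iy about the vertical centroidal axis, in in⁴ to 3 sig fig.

Iy ≈ 110 in⁴

Break the section into simple shapes (no overlaps), measuring from the bottom-left corner of the bounding box.
Plate: 8 × 2.6, A = 20.8 in², x = 4 in, Ī = 110.93 in⁴.
Hole 1 (subtracted): ⌀0.3, A = 0.070686 in², x = 1.6 in, Ī = 0.00039761 in⁴.
Hole 2 (subtracted): ⌀0.3, A = 0.070686 in², x = 3.2 in, Ī = 0.00039761 in⁴.
Hole 3 (subtracted): ⌀0.3, A = 0.070686 in², x = 4.8 in, Ī = 0.00039761 in⁴.
Hole 4 (subtracted): ⌀0.3, A = 0.070686 in², x = 6.4 in, Ī = 0.00039761 in⁴.
By symmetry the centroid is at mid-width, x̄ = 4 in.
Transfer each piece to the vertical centroidal axis using Ī + A·d² with d = x − 4:
  plate: d = 0 in → contributes +110.93 in⁴
  hole 1: d = -2.4 in → contributes −0.40755 in⁴
  hole 2: d = -0.8 in → contributes −0.045637 in⁴
  hole 3: d = 0.8 in → contributes −0.045637 in⁴
  hole 4: d = 2.4 in → contributes −0.40755 in⁴
Total I = 110.03 in⁴.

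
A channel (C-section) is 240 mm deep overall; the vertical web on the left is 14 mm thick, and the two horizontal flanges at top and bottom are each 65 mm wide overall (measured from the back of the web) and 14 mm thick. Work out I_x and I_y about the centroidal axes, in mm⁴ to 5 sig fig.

I_x ≈ 3.4385 × 10⁷ mm⁴, I_y ≈ 1.4229 × 10⁶ mm⁴

Treat the section as a set of non-overlapping primitives; coordinates are from the bounding-box lower-left.
Web: 14 × 240, A = 3 360 mm², y = 120 mm, Ī = 16 128 000 mm⁴.
Top flange (beyond web): 51 × 14, A = 714 mm², y = 233 mm, Ī = 11 662 mm⁴.
Bottom flange (beyond web): 51 × 14, A = 714 mm², y = 7 mm, Ī = 11 662 mm⁴.
By symmetry the centroid is at mid-height, ȳ = 120 mm.
Transfer each piece to the centroidal x-axis using Ī + A·d² with d = y − 120:
  web: d = 0 mm → contributes +16 128 000 mm⁴
  top flange (beyond web): d = 113 mm → contributes +9 128 728 mm⁴
  bottom flange (beyond web): d = -113 mm → contributes +9 128 728 mm⁴
Total I = 34 385 456 mm⁴.
For the y-axis: x̄ = 16.69298 mm.
Repeating about the centroidal y-axis gives I_y = 1 422 873 mm⁴.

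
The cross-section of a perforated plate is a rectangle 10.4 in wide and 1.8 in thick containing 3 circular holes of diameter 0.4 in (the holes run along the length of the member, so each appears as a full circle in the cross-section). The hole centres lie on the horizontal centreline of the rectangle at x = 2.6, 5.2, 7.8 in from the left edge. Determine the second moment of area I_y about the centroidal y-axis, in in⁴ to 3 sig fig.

Break the section into simple shapes (no overlaps), measuring from the bottom-left corner of the bounding box.
Plate: 10.4 × 1.8, A = 18.72 in², x = 5.2 in, Ī = 168.73 in⁴.
Hole 1 (subtracted): ⌀0.4, A = 0.12566 in², x = 2.6 in, Ī = 0.0012566 in⁴.
Hole 2 (subtracted): ⌀0.4, A = 0.12566 in², x = 5.2 in, Ī = 0.0012566 in⁴.
Hole 3 (subtracted): ⌀0.4, A = 0.12566 in², x = 7.8 in, Ī = 0.0012566 in⁴.
By symmetry the centroid is at mid-width, x̄ = 5.2 in.
Transfer each piece to the centroidal y-axis using Ī + A·d² with d = x − 5.2:
  plate: d = 0 in → contributes +168.73 in⁴
  hole 1: d = -2.6 in → contributes −0.85074 in⁴
  hole 2: d = 0 in → contributes −0.0012566 in⁴
  hole 3: d = 2.6 in → contributes −0.85074 in⁴
Total I = 167.03 in⁴.

I_y ≈ 167 in⁴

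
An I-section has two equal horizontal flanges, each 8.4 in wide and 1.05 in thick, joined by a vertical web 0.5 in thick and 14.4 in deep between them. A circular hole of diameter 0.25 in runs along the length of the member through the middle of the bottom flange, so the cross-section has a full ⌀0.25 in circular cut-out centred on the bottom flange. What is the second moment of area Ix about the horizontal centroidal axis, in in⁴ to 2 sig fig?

Break the section into simple shapes (no overlaps), measuring from the bottom-left corner of the bounding box.
Bottom flange: 8.4 × 1.05, A = 8.82 in², y = 0.525 in, Ī = 0.8103 in⁴.
Web: 0.5 × 14.4, A = 7.2 in², y = 8.25 in, Ī = 124.4 in⁴.
Top flange: 8.4 × 1.05, A = 8.82 in², y = 15.98 in, Ī = 0.8103 in⁴.
Hole (subtracted): ⌀0.25, A = 0.04909 in², y = 0.525 in, Ī = 0.0001917 in⁴.
Centroid: ȳ = ΣA·y / ΣA = 8.265 in.
Transfer each piece to the horizontal centroidal axis using Ī + A·d² with d = y − 8.265:
  bottom flange: d = -7.74 in → contributes +529.2 in⁴
  web: d = -0.0153 in → contributes +124.4 in⁴
  top flange: d = 7.71 in → contributes +525.1 in⁴
  hole: d = -7.74 in → contributes −2.941 in⁴
Total I = 1 176 in⁴.

Ix ≈ 1200 in⁴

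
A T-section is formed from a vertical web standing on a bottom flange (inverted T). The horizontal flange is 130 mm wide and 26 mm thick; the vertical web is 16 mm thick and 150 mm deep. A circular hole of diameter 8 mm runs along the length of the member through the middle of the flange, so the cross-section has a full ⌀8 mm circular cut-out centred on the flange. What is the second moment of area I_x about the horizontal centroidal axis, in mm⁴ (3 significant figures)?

I_x ≈ 1.55 × 10⁷ mm⁴

Treat the section as a set of non-overlapping primitives; coordinates are from the bounding-box lower-left.
Flange: 130 × 26, A = 3 380 mm², y = 13 mm, Ī = 190 407 mm⁴.
Web: 16 × 150, A = 2 400 mm², y = 101 mm, Ī = 4 500 000 mm⁴.
Hole (subtracted): ⌀8, A = 50.265 mm², y = 13 mm, Ī = 201.06 mm⁴.
Centroid: ȳ = ΣA·y / ΣA = 49.86 mm.
Transfer each piece to the horizontal centroidal axis using Ī + A·d² with d = y − 49.86:
  flange: d = -36.86 mm → contributes +4 782 762 mm⁴
  web: d = 51.14 mm → contributes +10 776 634 mm⁴
  hole: d = -36.86 mm → contributes −68 496 mm⁴
Total I = 15 490 900 mm⁴.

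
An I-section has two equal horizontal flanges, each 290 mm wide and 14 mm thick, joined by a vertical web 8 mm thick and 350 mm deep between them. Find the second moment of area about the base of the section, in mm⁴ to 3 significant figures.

Treat the section as a set of non-overlapping primitives; coordinates are from the bounding-box lower-left.
Bottom flange: 290 × 14, A = 4 060 mm², y = 7 mm, Ī = 66 313 mm⁴.
Web: 8 × 350, A = 2 800 mm², y = 189 mm, Ī = 28 583 333 mm⁴.
Top flange: 290 × 14, A = 4 060 mm², y = 371 mm, Ī = 66 313 mm⁴.
Transfer each piece to the bottom edge using Ī + A·d² with d = y − 0:
  bottom flange: d = 7 mm → contributes +265 253 mm⁴
  web: d = 189 mm → contributes +128 602 133 mm⁴
  top flange: d = 371 mm → contributes +558 888 773 mm⁴
Total I = 687 756 160 mm⁴.

I_base ≈ 6.88 × 10⁸ mm⁴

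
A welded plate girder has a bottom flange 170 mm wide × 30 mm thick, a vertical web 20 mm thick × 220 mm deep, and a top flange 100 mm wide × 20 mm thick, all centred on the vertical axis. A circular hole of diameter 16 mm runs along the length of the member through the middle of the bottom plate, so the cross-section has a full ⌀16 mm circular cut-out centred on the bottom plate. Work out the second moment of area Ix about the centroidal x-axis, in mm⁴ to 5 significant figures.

Treat the section as a set of non-overlapping primitives; coordinates are from the bounding-box lower-left.
Bottom plate: 170 × 30, A = 5 100 mm², y = 15 mm, Ī = 382 500 mm⁴.
Web plate: 20 × 220, A = 4 400 mm², y = 140 mm, Ī = 17 746 667 mm⁴.
Top plate: 100 × 20, A = 2 000 mm², y = 260 mm, Ī = 66666.67 mm⁴.
Hole (subtracted): ⌀16, A = 201.0619 mm², y = 15 mm, Ī = 3216.991 mm⁴.
Centroid: ȳ = ΣA·y / ΣA = 107.044 mm.
Transfer each piece to the centroidal x-axis using Ī + A·d² with d = y − 107.044:
  bottom plate: d = -92.04405 mm → contributes +43 590 245 mm⁴
  web plate: d = 32.95595 mm → contributes +22 525 484 mm⁴
  top plate: d = 152.956 mm → contributes +46 857 713 mm⁴
  hole: d = -92.04405 mm → contributes −1 706 635 mm⁴
Total I = 111 266 806 mm⁴.

Ix ≈ 1.1127 × 10⁸ mm⁴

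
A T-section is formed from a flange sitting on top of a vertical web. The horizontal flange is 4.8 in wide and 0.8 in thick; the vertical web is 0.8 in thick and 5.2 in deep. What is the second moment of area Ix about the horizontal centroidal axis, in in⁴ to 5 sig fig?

Ix ≈ 27.550 in⁴

Treat the section as a set of non-overlapping primitives; coordinates are from the bounding-box lower-left.
Flange: 4.8 × 0.8, A = 3.84 in², y = 5.6 in, Ī = 0.2048 in⁴.
Web: 0.8 × 5.2, A = 4.16 in², y = 2.6 in, Ī = 9.373867 in⁴.
Centroid: ȳ = ΣA·y / ΣA = 4.04 in.
Transfer each piece to the horizontal centroidal axis using Ī + A·d² with d = y − 4.04:
  flange: d = 1.56 in → contributes +9.549824 in⁴
  web: d = -1.44 in → contributes +18.00004 in⁴
Total I = 27.54987 in⁴.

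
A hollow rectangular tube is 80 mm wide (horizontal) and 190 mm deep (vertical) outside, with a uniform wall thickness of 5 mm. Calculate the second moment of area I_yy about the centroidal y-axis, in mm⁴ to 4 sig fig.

I_yy ≈ 2.962 × 10⁶ mm⁴

Decompose the section into non-overlapping parts with the origin at the bottom-left of its bounding rectangle.
Outer rectangle: 80 × 190, A = 15 200 mm², x = 40 mm, Ī = 8 106 667 mm⁴.
Inner void (subtracted): 70 × 180, A = 12 600 mm², x = 40 mm, Ī = 5 145 000 mm⁴.
By symmetry the centroid is at mid-width, x̄ = 40 mm.
All pieces are centred on the centroidal y-axis, so I = ΣĪ (holes subtracted) = 2 961 667 mm⁴.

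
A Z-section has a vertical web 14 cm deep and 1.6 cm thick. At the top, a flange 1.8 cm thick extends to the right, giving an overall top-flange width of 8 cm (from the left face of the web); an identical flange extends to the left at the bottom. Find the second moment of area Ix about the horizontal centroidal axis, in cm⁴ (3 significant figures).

Ix ≈ 1230 cm⁴

Treat the section as a set of non-overlapping primitives; coordinates are from the bounding-box lower-left.
Web: 1.6 × 14, A = 22.4 cm², y = 7 cm, Ī = 365.87 cm⁴.
Top flange (beyond web): 6.4 × 1.8, A = 11.52 cm², y = 13.1 cm, Ī = 3.1104 cm⁴.
Bottom flange (beyond web): 6.4 × 1.8, A = 11.52 cm², y = 0.9 cm, Ī = 3.1104 cm⁴.
Centroid: ȳ = ΣA·y / ΣA = 7 cm.
Transfer each piece to the horizontal centroidal axis using Ī + A·d² with d = y − 7:
  web: d = 0 cm → contributes +365.87 cm⁴
  top flange (beyond web): d = 6.1 cm → contributes +431.77 cm⁴
  bottom flange (beyond web): d = -6.1 cm → contributes +431.77 cm⁴
Total I = 1229.4 cm⁴.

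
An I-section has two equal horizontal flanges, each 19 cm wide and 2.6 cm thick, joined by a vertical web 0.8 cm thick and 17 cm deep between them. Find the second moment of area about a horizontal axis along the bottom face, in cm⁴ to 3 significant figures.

Decompose the section into non-overlapping parts with the origin at the bottom-left of its bounding rectangle.
Bottom flange: 19 × 2.6, A = 49.4 cm², y = 1.3 cm, Ī = 27.829 cm⁴.
Web: 0.8 × 17, A = 13.6 cm², y = 11.1 cm, Ī = 327.53 cm⁴.
Top flange: 19 × 2.6, A = 49.4 cm², y = 20.9 cm, Ī = 27.829 cm⁴.
Transfer each piece to the bottom edge using Ī + A·d² with d = y − 0:
  bottom flange: d = 1.3 cm → contributes +111.31 cm⁴
  web: d = 11.1 cm → contributes +2003.2 cm⁴
  top flange: d = 20.9 cm → contributes +21 606 cm⁴
Total I = 23 721 cm⁴.

I_base ≈ 2.37 × 10⁴ cm⁴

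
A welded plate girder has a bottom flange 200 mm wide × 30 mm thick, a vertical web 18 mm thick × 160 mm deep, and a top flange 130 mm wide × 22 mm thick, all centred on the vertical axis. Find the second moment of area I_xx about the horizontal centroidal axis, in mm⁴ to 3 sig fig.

Break the section into simple shapes (no overlaps), measuring from the bottom-left corner of the bounding box.
Bottom plate: 200 × 30, A = 6 000 mm², y = 15 mm, Ī = 450 000 mm⁴.
Web plate: 18 × 160, A = 2 880 mm², y = 110 mm, Ī = 6 144 000 mm⁴.
Top plate: 130 × 22, A = 2 860 mm², y = 201 mm, Ī = 115 353 mm⁴.
Centroid: ȳ = ΣA·y / ΣA = 83.617 mm.
Transfer each piece to the horizontal centroidal axis using Ī + A·d² with d = y − 83.617:
  bottom plate: d = -68.617 mm → contributes +28 699 505 mm⁴
  web plate: d = 26.383 mm → contributes +8 148 707 mm⁴
  top plate: d = 117.38 mm → contributes +39 522 837 mm⁴
Total I = 76 371 048 mm⁴.

I_xx ≈ 7.64 × 10⁷ mm⁴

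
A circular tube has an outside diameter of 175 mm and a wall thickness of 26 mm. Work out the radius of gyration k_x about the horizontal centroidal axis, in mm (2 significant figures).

Treat the section as a set of non-overlapping primitives; coordinates are from the bounding-box lower-left.
Outer circle: ⌀175, A = 24 053 mm², y = 87.5 mm, Ī = 46 038 598 mm⁴.
Bore (subtracted): ⌀123, A = 11 882 mm², y = 87.5 mm, Ī = 11 235 447 mm⁴.
By symmetry the centroid is at mid-height, ȳ = 87.5 mm.
All pieces are centred on the horizontal centroidal axis, so I = ΣĪ (holes subtracted) = 34 803 152 mm⁴.
Radius of gyration: k = √(I/A) = √(34 803 152 / 12 171) = 53.48 mm.

k_x ≈ 53 mm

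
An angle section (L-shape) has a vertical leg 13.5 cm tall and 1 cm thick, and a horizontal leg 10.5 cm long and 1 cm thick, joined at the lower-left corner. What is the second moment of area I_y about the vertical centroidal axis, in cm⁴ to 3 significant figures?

I_y ≈ 226 cm⁴

Decompose the section into non-overlapping parts with the origin at the bottom-left of its bounding rectangle.
Vertical leg: 1 × 13.5, A = 13.5 cm², x = 0.5 cm, Ī = 1.125 cm⁴.
Horizontal leg (remainder): 9.5 × 1, A = 9.5 cm², x = 5.75 cm, Ī = 71.448 cm⁴.
Centroid: x̄ = ΣA·x / ΣA = 2.6685 cm.
Transfer each piece to the vertical centroidal axis using Ī + A·d² with d = x − 2.6685:
  vertical leg: d = -2.1685 cm → contributes +64.606 cm⁴
  horizontal leg (remainder): d = 3.0815 cm → contributes +161.66 cm⁴
Total I = 226.26 cm⁴.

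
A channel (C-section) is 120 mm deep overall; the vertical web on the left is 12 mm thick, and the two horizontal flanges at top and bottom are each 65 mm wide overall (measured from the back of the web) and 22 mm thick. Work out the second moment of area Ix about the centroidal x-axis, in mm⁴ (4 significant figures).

Split into non-overlapping primitives; take the origin at the lower-left of the bounding box.
Web: 12 × 120, A = 1 440 mm², y = 60 mm, Ī = 1 728 000 mm⁴.
Top flange (beyond web): 53 × 22, A = 1 166 mm², y = 109 mm, Ī = 47028.7 mm⁴.
Bottom flange (beyond web): 53 × 22, A = 1 166 mm², y = 11 mm, Ī = 47028.7 mm⁴.
By symmetry the centroid is at mid-height, ȳ = 60 mm.
Transfer each piece to the centroidal x-axis using Ī + A·d² with d = y − 60:
  web: d = 0 mm → contributes +1 728 000 mm⁴
  top flange (beyond web): d = 49 mm → contributes +2 846 595 mm⁴
  bottom flange (beyond web): d = -49 mm → contributes +2 846 595 mm⁴
Total I = 7 421 189 mm⁴.

Ix ≈ 7.421 × 10⁶ mm⁴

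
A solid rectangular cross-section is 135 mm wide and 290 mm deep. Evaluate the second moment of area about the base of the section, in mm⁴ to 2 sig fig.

I_base ≈ 1.1 × 10⁹ mm⁴

The section: 135 × 290, A = 39 150 mm², y = 145 mm, Ī = 274 376 250 mm⁴.
Transfer it to the bottom edge using Ī + A·d² with d = y − 0:
  the section: d = 145 mm → contributes +1 097 505 000 mm⁴
Total I = 1 097 505 000 mm⁴.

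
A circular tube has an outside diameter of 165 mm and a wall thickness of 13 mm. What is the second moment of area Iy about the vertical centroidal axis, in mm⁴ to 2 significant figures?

Break the section into simple shapes (no overlaps), measuring from the bottom-left corner of the bounding box.
Outer circle: ⌀165, A = 21 382 mm², x = 82.5 mm, Ī = 36 383 601 mm⁴.
Bore (subtracted): ⌀139, A = 15 175 mm², x = 82.5 mm, Ī = 18 324 372 mm⁴.
By symmetry the centroid is at mid-width, x̄ = 82.5 mm.
All pieces are centred on the vertical centroidal axis, so I = ΣĪ (holes subtracted) = 18 059 229 mm⁴.

Iy ≈ 1.8 × 10⁷ mm⁴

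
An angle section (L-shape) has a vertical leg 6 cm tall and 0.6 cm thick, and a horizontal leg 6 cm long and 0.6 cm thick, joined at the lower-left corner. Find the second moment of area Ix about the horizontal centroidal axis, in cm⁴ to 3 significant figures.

Split into non-overlapping primitives; take the origin at the lower-left of the bounding box.
Vertical leg: 0.6 × 6, A = 3.6 cm², y = 3 cm, Ī = 10.8 cm⁴.
Horizontal leg (remainder): 5.4 × 0.6, A = 3.24 cm², y = 0.3 cm, Ī = 0.0972 cm⁴.
Centroid: ȳ = ΣA·y / ΣA = 1.7211 cm.
Transfer each piece to the horizontal centroidal axis using Ī + A·d² with d = y − 1.7211:
  vertical leg: d = 1.2789 cm → contributes +16.689 cm⁴
  horizontal leg (remainder): d = -1.4211 cm → contributes +6.64 cm⁴
Total I = 23.329 cm⁴.

Ix ≈ 23.3 cm⁴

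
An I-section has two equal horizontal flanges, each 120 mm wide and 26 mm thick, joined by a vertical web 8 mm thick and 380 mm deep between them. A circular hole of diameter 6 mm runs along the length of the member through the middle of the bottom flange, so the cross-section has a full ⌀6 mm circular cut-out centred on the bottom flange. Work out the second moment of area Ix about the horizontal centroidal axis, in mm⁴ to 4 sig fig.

Treat the section as a set of non-overlapping primitives; coordinates are from the bounding-box lower-left.
Bottom flange: 120 × 26, A = 3 120 mm², y = 13 mm, Ī = 175 760 mm⁴.
Web: 8 × 380, A = 3 040 mm², y = 216 mm, Ī = 36 581 333 mm⁴.
Top flange: 120 × 26, A = 3 120 mm², y = 419 mm, Ī = 175 760 mm⁴.
Hole (subtracted): ⌀6, A = 28.2743 mm², y = 13 mm, Ī = 63.6173 mm⁴.
Centroid: ȳ = ΣA·y / ΣA = 216.62 mm.
Transfer each piece to the horizontal centroidal axis using Ī + A·d² with d = y − 216.62:
  bottom flange: d = -203.62 mm → contributes +129 534 903 mm⁴
  web: d = -0.620391 mm → contributes +36 582 503 mm⁴
  top flange: d = 202.38 mm → contributes +127 963 179 mm⁴
  hole: d = -203.62 mm → contributes −1 172 353 mm⁴
Total I = 292 908 232 mm⁴.

Ix ≈ 2.929 × 10⁸ mm⁴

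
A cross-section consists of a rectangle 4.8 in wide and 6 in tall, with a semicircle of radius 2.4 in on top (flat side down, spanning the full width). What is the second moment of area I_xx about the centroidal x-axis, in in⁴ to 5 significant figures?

Break the section into simple shapes (no overlaps), measuring from the bottom-left corner of the bounding box.
Rectangular body: 4.8 × 6, A = 28.8 in², y = 3 in, Ī = 86.4 in⁴.
Semicircular cap: semicircle r = 2.4, A = 9.047787 in², y = 7.018592 in, Ī = 3.641473 in⁴.
Centroid: ȳ = ΣA·y / ΣA = 3.960673 in.
Transfer each piece to the centroidal x-axis using Ī + A·d² with d = y − 3.960673:
  rectangular body: d = -0.9606734 in → contributes +112.9793 in⁴
  semicircular cap: d = 3.057918 in → contributes +88.2461 in⁴
Total I = 201.2254 in⁴.

I_xx ≈ 201.23 in⁴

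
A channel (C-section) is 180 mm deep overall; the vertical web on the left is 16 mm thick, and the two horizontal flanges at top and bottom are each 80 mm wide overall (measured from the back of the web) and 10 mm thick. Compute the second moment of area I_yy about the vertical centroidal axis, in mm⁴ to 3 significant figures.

Split into non-overlapping primitives; take the origin at the lower-left of the bounding box.
Web: 16 × 180, A = 2 880 mm², x = 8 mm, Ī = 61 440 mm⁴.
Top flange (beyond web): 64 × 10, A = 640 mm², x = 48 mm, Ī = 218 453 mm⁴.
Bottom flange (beyond web): 64 × 10, A = 640 mm², x = 48 mm, Ī = 218 453 mm⁴.
Centroid: x̄ = ΣA·x / ΣA = 20.308 mm.
Transfer each piece to the vertical centroidal axis using Ī + A·d² with d = x − 20.308:
  web: d = -12.308 mm → contributes +497 700 mm⁴
  top flange (beyond web): d = 27.692 mm → contributes +709 246 mm⁴
  bottom flange (beyond web): d = 27.692 mm → contributes +709 246 mm⁴
Total I = 1 916 193 mm⁴.

I_yy ≈ 1.92 × 10⁶ mm⁴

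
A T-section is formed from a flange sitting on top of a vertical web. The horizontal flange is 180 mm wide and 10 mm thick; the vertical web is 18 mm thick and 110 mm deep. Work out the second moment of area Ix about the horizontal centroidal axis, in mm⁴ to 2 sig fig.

Decompose the section into non-overlapping parts with the origin at the bottom-left of its bounding rectangle.
Flange: 180 × 10, A = 1 800 mm², y = 115 mm, Ī = 15 000 mm⁴.
Web: 18 × 110, A = 1 980 mm², y = 55 mm, Ī = 1 996 500 mm⁴.
Centroid: ȳ = ΣA·y / ΣA = 83.57 mm.
Transfer each piece to the horizontal centroidal axis using Ī + A·d² with d = y − 83.57:
  flange: d = 31.43 mm → contributes +1 792 959 mm⁴
  web: d = -28.57 mm → contributes +3 612 827 mm⁴
Total I = 5 405 786 mm⁴.

Ix ≈ 5.4 × 10⁶ mm⁴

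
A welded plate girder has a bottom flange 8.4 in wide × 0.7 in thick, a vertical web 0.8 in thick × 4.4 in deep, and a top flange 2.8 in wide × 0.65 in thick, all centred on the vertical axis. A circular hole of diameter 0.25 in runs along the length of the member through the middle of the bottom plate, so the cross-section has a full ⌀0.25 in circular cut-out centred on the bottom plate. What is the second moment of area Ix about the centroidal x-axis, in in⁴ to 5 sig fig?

Ix ≈ 46.054 in⁴

Split into non-overlapping primitives; take the origin at the lower-left of the bounding box.
Bottom plate: 8.4 × 0.7, A = 5.88 in², y = 0.35 in, Ī = 0.2401 in⁴.
Web plate: 0.8 × 4.4, A = 3.52 in², y = 2.9 in, Ī = 5.678933 in⁴.
Top plate: 2.8 × 0.65, A = 1.82 in², y = 5.425 in, Ī = 0.06407917 in⁴.
Hole (subtracted): ⌀0.25, A = 0.04908739 in², y = 0.35 in, Ī = 0.0001917476 in⁴.
Centroid: ȳ = ΣA·y / ΣA = 1.98035 in.
Transfer each piece to the centroidal x-axis using Ī + A·d² with d = y − 1.98035:
  bottom plate: d = -1.63035 in → contributes +15.86939 in⁴
  web plate: d = 0.9196498 in → contributes +8.655993 in⁴
  top plate: d = 3.44465 in → contributes +21.65949 in⁴
  hole: d = -1.63035 in → contributes −0.1306681 in⁴
Total I = 46.0542 in⁴.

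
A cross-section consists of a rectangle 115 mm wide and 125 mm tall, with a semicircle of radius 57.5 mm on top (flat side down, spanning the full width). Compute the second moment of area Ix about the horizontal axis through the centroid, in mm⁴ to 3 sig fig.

Split into non-overlapping primitives; take the origin at the lower-left of the bounding box.
Rectangular body: 115 × 125, A = 14 375 mm², y = 62.5 mm, Ī = 18 717 448 mm⁴.
Semicircular cap: semicircle r = 57.5, A = 5193.4 mm², y = 149.4 mm, Ī = 1 199 785 mm⁴.
Centroid: ȳ = ΣA·y / ΣA = 85.564 mm.
Transfer each piece to the horizontal axis through the centroid using Ī + A·d² with d = y − 85.564:
  rectangular body: d = -23.064 mm → contributes +26 364 313 mm⁴
  semicircular cap: d = 63.84 mm → contributes +22 365 636 mm⁴
Total I = 48 729 950 mm⁴.

Ix ≈ 4.87 × 10⁷ mm⁴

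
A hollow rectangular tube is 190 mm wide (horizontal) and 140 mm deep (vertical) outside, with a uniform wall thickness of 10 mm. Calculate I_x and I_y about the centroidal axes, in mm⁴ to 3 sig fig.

I_x ≈ 1.90 × 10⁷ mm⁴, I_y ≈ 3.09 × 10⁷ mm⁴

Treat the section as a set of non-overlapping primitives; coordinates are from the bounding-box lower-left.
Outer rectangle: 190 × 140, A = 26 600 mm², y = 70 mm, Ī = 43 446 667 mm⁴.
Inner void (subtracted): 170 × 120, A = 20 400 mm², y = 70 mm, Ī = 24 480 000 mm⁴.
By symmetry the centroid is at mid-height, ȳ = 70 mm.
All pieces are centred on the centroidal x-axis, so I = ΣĪ (holes subtracted) = 18 966 667 mm⁴.
Repeating about the centroidal y-axis gives I_y = 30 891 667 mm⁴.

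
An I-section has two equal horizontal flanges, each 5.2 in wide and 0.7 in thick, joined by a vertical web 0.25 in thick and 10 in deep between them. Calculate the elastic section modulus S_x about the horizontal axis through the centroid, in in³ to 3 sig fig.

S_x ≈ 40.3 in³

Split into non-overlapping primitives; take the origin at the lower-left of the bounding box.
Bottom flange: 5.2 × 0.7, A = 3.64 in², y = 0.35 in, Ī = 0.14863 in⁴.
Web: 0.25 × 10, A = 2.5 in², y = 5.7 in, Ī = 20.833 in⁴.
Top flange: 5.2 × 0.7, A = 3.64 in², y = 11.05 in, Ī = 0.14863 in⁴.
By symmetry the centroid is at mid-height, ȳ = 5.7 in.
Transfer each piece to the horizontal axis through the centroid using Ī + A·d² with d = y − 5.7:
  bottom flange: d = -5.35 in → contributes +104.33 in⁴
  web: d = 0 in → contributes +20.833 in⁴
  top flange: d = 5.35 in → contributes +104.33 in⁴
Total I = 229.5 in⁴.
Extreme fibre distance c = 5.7 in; S = I/c = 40.264 in³.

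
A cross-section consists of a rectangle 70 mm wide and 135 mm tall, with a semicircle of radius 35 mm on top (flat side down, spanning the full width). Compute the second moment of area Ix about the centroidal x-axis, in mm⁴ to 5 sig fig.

Ix ≈ 2.5360 × 10⁷ mm⁴

Split into non-overlapping primitives; take the origin at the lower-left of the bounding box.
Rectangular body: 70 × 135, A = 9 450 mm², y = 67.5 mm, Ī = 14 352 188 mm⁴.
Semicircular cap: semicircle r = 35, A = 1924.226 mm², y = 149.8545 mm, Ī = 164 704 mm⁴.
Centroid: ȳ = ΣA·y / ΣA = 81.43225 mm.
Transfer each piece to the centroidal x-axis using Ī + A·d² with d = y − 81.43225:
  rectangular body: d = -13.93225 mm → contributes +16 186 504 mm⁴
  semicircular cap: d = 68.42221 mm → contributes +9 173 156 mm⁴
Total I = 25 359 660 mm⁴.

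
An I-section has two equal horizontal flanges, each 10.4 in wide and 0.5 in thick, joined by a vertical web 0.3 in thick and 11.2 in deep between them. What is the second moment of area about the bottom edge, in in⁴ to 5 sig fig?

I_base ≈ 903.26 in⁴

Split into non-overlapping primitives; take the origin at the lower-left of the bounding box.
Bottom flange: 10.4 × 0.5, A = 5.2 in², y = 0.25 in, Ī = 0.1083333 in⁴.
Web: 0.3 × 11.2, A = 3.36 in², y = 6.1 in, Ī = 35.1232 in⁴.
Top flange: 10.4 × 0.5, A = 5.2 in², y = 11.95 in, Ī = 0.1083333 in⁴.
Transfer each piece to the base of the section using Ī + A·d² with d = y − 0:
  bottom flange: d = 0.25 in → contributes +0.4333333 in⁴
  web: d = 6.1 in → contributes +160.1488 in⁴
  top flange: d = 11.95 in → contributes +742.6813 in⁴
Total I = 903.2635 in⁴.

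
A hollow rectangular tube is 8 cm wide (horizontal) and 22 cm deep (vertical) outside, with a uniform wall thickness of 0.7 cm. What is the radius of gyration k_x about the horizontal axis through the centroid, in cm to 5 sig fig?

Break the section into simple shapes (no overlaps), measuring from the bottom-left corner of the bounding box.
Outer rectangle: 8 × 22, A = 176 cm², y = 11 cm, Ī = 7098.667 cm⁴.
Inner void (subtracted): 6.6 × 20.6, A = 135.96 cm², y = 11 cm, Ī = 4807.999 cm⁴.
By symmetry the centroid is at mid-height, ȳ = 11 cm.
All pieces are centred on the horizontal axis through the centroid, so I = ΣĪ (holes subtracted) = 2290.668 cm⁴.
Radius of gyration: k = √(I/A) = √(2290.668 / 40.04) = 7.563695 cm.

k_x ≈ 7.5637 cm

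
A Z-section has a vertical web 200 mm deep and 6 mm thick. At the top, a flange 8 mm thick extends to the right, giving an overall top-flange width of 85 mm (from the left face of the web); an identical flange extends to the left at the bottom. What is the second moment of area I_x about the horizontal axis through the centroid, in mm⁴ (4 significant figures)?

Treat the section as a set of non-overlapping primitives; coordinates are from the bounding-box lower-left.
Web: 6 × 200, A = 1 200 mm², y = 100 mm, Ī = 4 000 000 mm⁴.
Top flange (beyond web): 79 × 8, A = 632 mm², y = 196 mm, Ī = 3370.67 mm⁴.
Bottom flange (beyond web): 79 × 8, A = 632 mm², y = 4 mm, Ī = 3370.67 mm⁴.
Centroid: ȳ = ΣA·y / ΣA = 100 mm.
Transfer each piece to the horizontal axis through the centroid using Ī + A·d² with d = y − 100:
  web: d = 0 mm → contributes +4 000 000 mm⁴
  top flange (beyond web): d = 96 mm → contributes +5 827 883 mm⁴
  bottom flange (beyond web): d = -96 mm → contributes +5 827 883 mm⁴
Total I = 15 655 765 mm⁴.

I_x ≈ 1.566 × 10⁷ mm⁴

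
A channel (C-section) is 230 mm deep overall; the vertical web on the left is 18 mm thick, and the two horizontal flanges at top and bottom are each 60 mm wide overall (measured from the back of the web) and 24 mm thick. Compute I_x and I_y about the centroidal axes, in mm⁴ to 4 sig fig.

I_x ≈ 3.974 × 10⁷ mm⁴, I_y ≈ 1.628 × 10⁶ mm⁴

Decompose the section into non-overlapping parts with the origin at the bottom-left of its bounding rectangle.
Web: 18 × 230, A = 4 140 mm², y = 115 mm, Ī = 18 250 500 mm⁴.
Top flange (beyond web): 42 × 24, A = 1 008 mm², y = 218 mm, Ī = 48 384 mm⁴.
Bottom flange (beyond web): 42 × 24, A = 1 008 mm², y = 12 mm, Ī = 48 384 mm⁴.
By symmetry the centroid is at mid-height, ȳ = 115 mm.
Transfer each piece to the centroidal x-axis using Ī + A·d² with d = y − 115:
  web: d = 0 mm → contributes +18 250 500 mm⁴
  top flange (beyond web): d = 103 mm → contributes +10 742 256 mm⁴
  bottom flange (beyond web): d = -103 mm → contributes +10 742 256 mm⁴
Total I = 39 735 012 mm⁴.
For the y-axis: x̄ = 18.8246 mm.
Repeating about the centroidal y-axis gives I_y = 1 628 343 mm⁴.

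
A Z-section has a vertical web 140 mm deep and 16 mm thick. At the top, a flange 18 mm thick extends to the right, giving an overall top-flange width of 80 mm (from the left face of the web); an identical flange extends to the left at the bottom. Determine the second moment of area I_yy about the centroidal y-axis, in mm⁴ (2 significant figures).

Split into non-overlapping primitives; take the origin at the lower-left of the bounding box.
Web: 16 × 140, A = 2 240 mm², x = 72 mm, Ī = 47 787 mm⁴.
Top flange (beyond web): 64 × 18, A = 1 152 mm², x = 112 mm, Ī = 393 216 mm⁴.
Bottom flange (beyond web): 64 × 18, A = 1 152 mm², x = 32 mm, Ī = 393 216 mm⁴.
Centroid: x̄ = ΣA·x / ΣA = 72 mm.
Transfer each piece to the centroidal y-axis using Ī + A·d² with d = x − 72:
  web: d = 0 mm → contributes +47 787 mm⁴
  top flange (beyond web): d = 40 mm → contributes +2 236 416 mm⁴
  bottom flange (beyond web): d = -40 mm → contributes +2 236 416 mm⁴
Total I = 4 520 619 mm⁴.

I_yy ≈ 4.5 × 10⁶ mm⁴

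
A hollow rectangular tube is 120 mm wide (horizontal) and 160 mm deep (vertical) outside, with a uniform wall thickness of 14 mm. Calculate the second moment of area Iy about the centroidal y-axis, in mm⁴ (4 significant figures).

Iy ≈ 1.447 × 10⁷ mm⁴

Split into non-overlapping primitives; take the origin at the lower-left of the bounding box.
Outer rectangle: 120 × 160, A = 19 200 mm², x = 60 mm, Ī = 23 040 000 mm⁴.
Inner void (subtracted): 92 × 132, A = 12 144 mm², x = 60 mm, Ī = 8 565 568 mm⁴.
By symmetry the centroid is at mid-width, x̄ = 60 mm.
All pieces are centred on the centroidal y-axis, so I = ΣĪ (holes subtracted) = 14 474 432 mm⁴.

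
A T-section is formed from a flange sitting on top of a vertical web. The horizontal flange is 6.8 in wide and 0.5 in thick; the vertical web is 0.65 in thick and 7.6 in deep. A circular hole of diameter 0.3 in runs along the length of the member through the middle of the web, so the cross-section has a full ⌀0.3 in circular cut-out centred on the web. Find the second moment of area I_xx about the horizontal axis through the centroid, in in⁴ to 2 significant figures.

I_xx ≈ 57 in⁴

Decompose the section into non-overlapping parts with the origin at the bottom-left of its bounding rectangle.
Flange: 6.8 × 0.5, A = 3.4 in², y = 7.85 in, Ī = 0.07083 in⁴.
Web: 0.65 × 7.6, A = 4.94 in², y = 3.8 in, Ī = 23.78 in⁴.
Hole (subtracted): ⌀0.3, A = 0.07069 in², y = 3.8 in, Ī = 0.0003976 in⁴.
Centroid: ȳ = ΣA·y / ΣA = 5.465 in.
Transfer each piece to the horizontal axis through the centroid using Ī + A·d² with d = y − 5.465:
  flange: d = 2.385 in → contributes +19.41 in⁴
  web: d = -1.665 in → contributes +37.48 in⁴
  hole: d = -1.665 in → contributes −0.1964 in⁴
Total I = 56.69 in⁴.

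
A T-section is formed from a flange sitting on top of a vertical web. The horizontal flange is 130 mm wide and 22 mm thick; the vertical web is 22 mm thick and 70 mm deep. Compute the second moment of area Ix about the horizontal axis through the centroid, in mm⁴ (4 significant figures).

Ix ≈ 2.862 × 10⁶ mm⁴

Decompose the section into non-overlapping parts with the origin at the bottom-left of its bounding rectangle.
Flange: 130 × 22, A = 2 860 mm², y = 81 mm, Ī = 115 353 mm⁴.
Web: 22 × 70, A = 1 540 mm², y = 35 mm, Ī = 628 833 mm⁴.
Centroid: ȳ = ΣA·y / ΣA = 64.9 mm.
Transfer each piece to the horizontal axis through the centroid using Ī + A·d² with d = y − 64.9:
  flange: d = 16.1 mm → contributes +856 694 mm⁴
  web: d = -29.9 mm → contributes +2 005 609 mm⁴
Total I = 2 862 303 mm⁴.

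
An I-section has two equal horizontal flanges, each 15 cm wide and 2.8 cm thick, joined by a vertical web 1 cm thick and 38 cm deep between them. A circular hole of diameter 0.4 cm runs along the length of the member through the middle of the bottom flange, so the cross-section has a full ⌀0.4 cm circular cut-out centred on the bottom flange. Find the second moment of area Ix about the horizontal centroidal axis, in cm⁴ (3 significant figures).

Ix ≈ 3.95 × 10⁴ cm⁴

Break the section into simple shapes (no overlaps), measuring from the bottom-left corner of the bounding box.
Bottom flange: 15 × 2.8, A = 42 cm², y = 1.4 cm, Ī = 27.44 cm⁴.
Web: 1 × 38, A = 38 cm², y = 21.8 cm, Ī = 4572.7 cm⁴.
Top flange: 15 × 2.8, A = 42 cm², y = 42.2 cm, Ī = 27.44 cm⁴.
Hole (subtracted): ⌀0.4, A = 0.12566 cm², y = 1.4 cm, Ī = 0.0012566 cm⁴.
Centroid: ȳ = ΣA·y / ΣA = 21.821 cm.
Transfer each piece to the horizontal centroidal axis using Ī + A·d² with d = y − 21.821:
  bottom flange: d = -20.421 cm → contributes +17 542 cm⁴
  web: d = -0.021034 cm → contributes +4572.7 cm⁴
  top flange: d = 20.379 cm → contributes +17 470 cm⁴
  hole: d = -20.421 cm → contributes −52.405 cm⁴
Total I = 39 533 cm⁴.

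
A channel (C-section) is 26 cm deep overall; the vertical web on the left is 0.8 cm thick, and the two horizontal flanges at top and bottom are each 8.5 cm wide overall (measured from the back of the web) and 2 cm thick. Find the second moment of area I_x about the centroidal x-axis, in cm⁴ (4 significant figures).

I_x ≈ 5617 cm⁴

Split into non-overlapping primitives; take the origin at the lower-left of the bounding box.
Web: 0.8 × 26, A = 20.8 cm², y = 13 cm, Ī = 1171.73 cm⁴.
Top flange (beyond web): 7.7 × 2, A = 15.4 cm², y = 25 cm, Ī = 5.13333 cm⁴.
Bottom flange (beyond web): 7.7 × 2, A = 15.4 cm², y = 1 cm, Ī = 5.13333 cm⁴.
By symmetry the centroid is at mid-height, ȳ = 13 cm.
Transfer each piece to the centroidal x-axis using Ī + A·d² with d = y − 13:
  web: d = 0 cm → contributes +1171.73 cm⁴
  top flange (beyond web): d = 12 cm → contributes +2222.73 cm⁴
  bottom flange (beyond web): d = -12 cm → contributes +2222.73 cm⁴
Total I = 5617.2 cm⁴.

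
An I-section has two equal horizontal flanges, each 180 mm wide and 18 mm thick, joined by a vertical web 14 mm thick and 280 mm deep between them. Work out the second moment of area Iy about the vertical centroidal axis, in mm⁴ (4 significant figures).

Iy ≈ 1.756 × 10⁷ mm⁴

Treat the section as a set of non-overlapping primitives; coordinates are from the bounding-box lower-left.
Bottom flange: 180 × 18, A = 3 240 mm², x = 90 mm, Ī = 8 748 000 mm⁴.
Web: 14 × 280, A = 3 920 mm², x = 90 mm, Ī = 64026.7 mm⁴.
Top flange: 180 × 18, A = 3 240 mm², x = 90 mm, Ī = 8 748 000 mm⁴.
By symmetry the centroid is at mid-width, x̄ = 90 mm.
All pieces are centred on the vertical centroidal axis, so I = ΣĪ = 17 560 027 mm⁴.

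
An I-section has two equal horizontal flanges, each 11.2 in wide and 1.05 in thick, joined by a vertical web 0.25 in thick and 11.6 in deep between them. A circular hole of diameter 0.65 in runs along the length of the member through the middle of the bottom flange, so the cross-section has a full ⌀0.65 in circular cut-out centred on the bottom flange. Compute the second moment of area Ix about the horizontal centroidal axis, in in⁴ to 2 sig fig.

Decompose the section into non-overlapping parts with the origin at the bottom-left of its bounding rectangle.
Bottom flange: 11.2 × 1.05, A = 11.76 in², y = 0.525 in, Ī = 1.08 in⁴.
Web: 0.25 × 11.6, A = 2.9 in², y = 6.85 in, Ī = 32.52 in⁴.
Top flange: 11.2 × 1.05, A = 11.76 in², y = 13.18 in, Ī = 1.08 in⁴.
Hole (subtracted): ⌀0.65, A = 0.3318 in², y = 0.525 in, Ī = 0.008762 in⁴.
Centroid: ȳ = ΣA·y / ΣA = 6.93 in.
Transfer each piece to the horizontal centroidal axis using Ī + A·d² with d = y − 6.93:
  bottom flange: d = -6.405 in → contributes +483.6 in⁴
  web: d = -0.08045 in → contributes +32.54 in⁴
  top flange: d = 6.245 in → contributes +459.7 in⁴
  hole: d = -6.405 in → contributes −13.62 in⁴
Total I = 962.2 in⁴.

Ix ≈ 960 in⁴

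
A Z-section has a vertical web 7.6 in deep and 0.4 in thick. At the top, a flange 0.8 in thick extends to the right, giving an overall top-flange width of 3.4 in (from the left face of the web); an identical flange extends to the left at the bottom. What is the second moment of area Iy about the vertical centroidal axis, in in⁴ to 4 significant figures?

Iy ≈ 17.51 in⁴

Treat the section as a set of non-overlapping primitives; coordinates are from the bounding-box lower-left.
Web: 0.4 × 7.6, A = 3.04 in², x = 3.2 in, Ī = 0.0405333 in⁴.
Top flange (beyond web): 3 × 0.8, A = 2.4 in², x = 4.9 in, Ī = 1.8 in⁴.
Bottom flange (beyond web): 3 × 0.8, A = 2.4 in², x = 1.5 in, Ī = 1.8 in⁴.
Centroid: x̄ = ΣA·x / ΣA = 3.2 in.
Transfer each piece to the vertical centroidal axis using Ī + A·d² with d = x − 3.2:
  web: d = 0 in → contributes +0.0405333 in⁴
  top flange (beyond web): d = 1.7 in → contributes +8.736 in⁴
  bottom flange (beyond web): d = -1.7 in → contributes +8.736 in⁴
Total I = 17.5125 in⁴.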